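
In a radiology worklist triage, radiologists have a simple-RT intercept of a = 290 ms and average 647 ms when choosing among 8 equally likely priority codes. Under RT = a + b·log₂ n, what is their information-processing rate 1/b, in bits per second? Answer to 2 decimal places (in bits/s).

b = (647 − 290)/log₂ 8 = 357/3 = 119.000 ms per bit = 0.11900 s/bit; the reciprocal is 8.403 bits/s.

8.40 bits/s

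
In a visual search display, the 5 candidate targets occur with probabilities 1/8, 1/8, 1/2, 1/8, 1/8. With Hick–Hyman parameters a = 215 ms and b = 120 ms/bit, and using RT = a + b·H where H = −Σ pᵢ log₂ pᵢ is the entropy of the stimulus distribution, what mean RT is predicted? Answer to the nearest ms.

455 ms

Each term −pᵢ log₂ pᵢ: 0.125·3 + 0.125·3 + 0.5·1 + 0.125·3 + 0.125·3; summed, H = 2.000 bits.
Mean RT = a + bH = 215 + 120·2.000 = 455.00 ms.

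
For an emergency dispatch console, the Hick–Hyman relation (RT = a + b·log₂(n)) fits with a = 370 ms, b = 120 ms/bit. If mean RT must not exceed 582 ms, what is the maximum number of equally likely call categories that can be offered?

120·log₂ n ≤ 582 − 370 = 212, giving log₂ n ≤ 1.7667 and n ≤ 3.403. The largest whole number is 3.

3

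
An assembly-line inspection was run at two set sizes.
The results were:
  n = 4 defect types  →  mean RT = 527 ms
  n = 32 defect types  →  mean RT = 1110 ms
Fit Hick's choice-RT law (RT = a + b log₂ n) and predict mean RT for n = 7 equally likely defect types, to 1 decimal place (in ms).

683.9 ms

Fit slope and intercept:
  b = (1110 − 527) / (log₂ 32 − log₂ 4) = 583 / (5 − 2) = 194.333 ms/bit
  a = 527 − 194.333 × 2 = 138.333 ms
Then RT(7) = 138.333 + 194.333 × log₂ 7 = 138.333 + 194.333 × 2.8074 ≈ 683.896 ms.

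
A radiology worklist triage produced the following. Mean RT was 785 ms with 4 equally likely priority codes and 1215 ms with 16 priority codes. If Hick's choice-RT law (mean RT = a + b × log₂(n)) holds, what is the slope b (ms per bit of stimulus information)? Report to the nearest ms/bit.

215 ms/bit

b = (RT₂ − RT₁)/(log₂ n₂ − log₂ n₁) = (1215 − 785)/(4 − 2) = 215 ms/bit.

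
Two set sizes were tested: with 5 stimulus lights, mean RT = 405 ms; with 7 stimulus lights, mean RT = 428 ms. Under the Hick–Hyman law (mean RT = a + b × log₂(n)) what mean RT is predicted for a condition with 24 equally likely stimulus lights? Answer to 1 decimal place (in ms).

With log₂ n on the abscissa the relation is linear; from the two conditions:
  b = (428 − 405) / (log₂ 7 − log₂ 5) = 23 / (2.8074 − 2.3219) = 47.381 ms/bit
  a = 405 − 47.381 × 2.3219 = 294.985 ms
Then RT(24) = 294.985 + 47.381 × log₂ 24 = 294.985 + 47.381 × 4.5850 ≈ 512.225 ms.

512.2 ms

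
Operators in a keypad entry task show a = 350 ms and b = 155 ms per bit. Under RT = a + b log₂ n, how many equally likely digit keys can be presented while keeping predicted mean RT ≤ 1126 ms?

Information budget: (1126 − 350)/155 = 5.0065 bits, so n ≤ 2^5.0065 = 32.143 → at most 32.

32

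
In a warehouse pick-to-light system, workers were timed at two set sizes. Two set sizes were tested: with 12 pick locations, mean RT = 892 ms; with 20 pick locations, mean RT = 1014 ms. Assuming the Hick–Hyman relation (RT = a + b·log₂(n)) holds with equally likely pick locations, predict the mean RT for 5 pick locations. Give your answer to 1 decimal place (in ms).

682.9 ms

RT is linear in log₂ n, so two points fix the line:
  b = (1014 − 892) / (log₂ 20 − log₂ 12) = 122 / (4.3219 − 3.5850) = 165.544 ms/bit
  a = 892 − 165.544 × 3.5850 = 298.532 ms
Then RT(5) = 298.532 + 165.544 × log₂ 5 = 298.532 + 165.544 × 2.3219 ≈ 682.913 ms.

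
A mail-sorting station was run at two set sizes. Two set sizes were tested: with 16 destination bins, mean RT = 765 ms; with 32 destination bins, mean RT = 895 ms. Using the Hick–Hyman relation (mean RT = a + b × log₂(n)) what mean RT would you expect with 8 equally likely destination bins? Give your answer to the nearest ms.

Solve the two-equation system in a and b:
  b = (895 − 765) / (log₂ 32 − log₂ 16) = 130 / (5 − 4) = 130 ms/bit
  a = 765 − 130 × 4 = 245 ms
Then RT(8) = 245 + 130 × log₂ 8 = 245 + 130 × 3 ≈ 635.000 ms.

635 ms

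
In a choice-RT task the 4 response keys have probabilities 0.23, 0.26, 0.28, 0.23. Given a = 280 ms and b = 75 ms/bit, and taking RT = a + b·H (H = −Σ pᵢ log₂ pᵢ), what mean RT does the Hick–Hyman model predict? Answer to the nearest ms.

Entropy contributions −pᵢ log₂ pᵢ: 0.4877, 0.5053, 0.5142, 0.4877; sum H = 1.9948 bits.
RT = a + bH = 280 + 75·1.9948 = 429.61 ms.

430 ms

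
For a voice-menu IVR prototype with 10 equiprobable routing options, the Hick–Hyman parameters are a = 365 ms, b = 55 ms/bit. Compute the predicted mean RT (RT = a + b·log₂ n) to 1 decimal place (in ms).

log₂(10) = 3.3219 bits, so RT = 365 + 55 × 3.3219 ≈ 547.706 ms.

547.7 ms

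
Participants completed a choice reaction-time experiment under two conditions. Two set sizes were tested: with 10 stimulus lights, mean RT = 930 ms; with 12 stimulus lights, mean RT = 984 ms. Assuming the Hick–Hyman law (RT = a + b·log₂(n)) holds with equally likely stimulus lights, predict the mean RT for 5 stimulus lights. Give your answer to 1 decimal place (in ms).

724.7 ms

Fit slope and intercept:
  b = (984 − 930) / (log₂ 12 − log₂ 10) = 54 / (3.5850 − 3.3219) = 205.296 ms/bit
  a = 930 − 205.296 × 3.3219 = 248.020 ms
Then RT(5) = 248.020 + 205.296 × log₂ 5 = 248.020 + 205.296 × 2.3219 ≈ 724.704 ms.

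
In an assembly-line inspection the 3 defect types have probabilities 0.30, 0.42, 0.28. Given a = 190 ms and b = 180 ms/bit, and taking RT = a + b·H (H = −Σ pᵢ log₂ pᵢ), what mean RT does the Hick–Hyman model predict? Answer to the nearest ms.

Entropy contributions −pᵢ log₂ pᵢ: 0.5211, 0.5256, 0.5142; sum H = 1.5610 bits.
RT = a + bH = 190 + 180·1.5610 = 470.97 ms.

471 ms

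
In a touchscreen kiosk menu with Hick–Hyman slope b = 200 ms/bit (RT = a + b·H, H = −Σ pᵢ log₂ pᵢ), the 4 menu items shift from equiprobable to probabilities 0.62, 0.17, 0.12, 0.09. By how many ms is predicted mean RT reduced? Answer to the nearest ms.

The RT saving is b·ΔH. Equiprobable H₀ = log₂(4) = 2.0000 bits; with the given probabilities H = 1.5419 bits.
b·(H₀ − H) = 200 × (2.0000 − 1.5419) = 91.62 ms.

92 ms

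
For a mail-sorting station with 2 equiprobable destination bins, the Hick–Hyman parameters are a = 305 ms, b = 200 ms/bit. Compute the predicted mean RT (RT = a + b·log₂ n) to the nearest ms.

505 ms

log₂(2) = 1 bits, so RT = 305 + 200 × 1 ≈ 505.000 ms.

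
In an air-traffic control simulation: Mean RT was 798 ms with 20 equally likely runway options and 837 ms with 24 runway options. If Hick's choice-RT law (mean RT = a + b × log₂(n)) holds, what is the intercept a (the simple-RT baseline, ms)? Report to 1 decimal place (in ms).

b = (RT₂ − RT₁)/(log₂ n₂ − log₂ n₁) = (837 − 798)/(4.5850 − 4.3219) = 148.270 ms/bit.
a = RT₁ − b·log₂ n₁ = 798 − 148.270 × 4.3219 = 157.190 ms.

157.2 ms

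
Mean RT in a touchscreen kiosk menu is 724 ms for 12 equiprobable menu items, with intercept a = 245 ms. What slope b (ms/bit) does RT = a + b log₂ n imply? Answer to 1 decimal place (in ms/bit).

133.6 ms/bit

12 alternatives carry log₂ 12 = 3.5850 bits; the choice cost is 724 − 245 = 479 ms, so b = 479/3.5850 = 133.614 ms/bit.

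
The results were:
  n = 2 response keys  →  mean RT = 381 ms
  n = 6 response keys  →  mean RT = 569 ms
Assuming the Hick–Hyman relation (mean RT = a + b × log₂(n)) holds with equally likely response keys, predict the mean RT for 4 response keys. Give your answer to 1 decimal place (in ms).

With log₂ n on the abscissa the relation is linear; from the two conditions:
  b = (569 − 381) / (log₂ 6 − log₂ 2) = 188 / (2.5850 − 1) = 118.615 ms/bit
  a = 381 − 118.615 × 1 = 262.385 ms
Then RT(4) = 262.385 + 118.615 × log₂ 4 = 262.385 + 118.615 × 2 ≈ 499.615 ms.

499.6 ms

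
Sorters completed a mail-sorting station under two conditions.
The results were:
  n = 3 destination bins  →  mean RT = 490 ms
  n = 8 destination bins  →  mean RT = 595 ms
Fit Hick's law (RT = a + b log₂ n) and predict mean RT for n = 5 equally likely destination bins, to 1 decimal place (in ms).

544.7 ms

Fit slope and intercept:
  b = (595 − 490) / (log₂ 8 − log₂ 3) = 105 / (3 − 1.5850) = 74.203 ms/bit
  a = 490 − 74.203 × 1.5850 = 372.391 ms
Then RT(5) = 372.391 + 74.203 × log₂ 5 = 372.391 + 74.203 × 2.3219 ≈ 544.685 ms.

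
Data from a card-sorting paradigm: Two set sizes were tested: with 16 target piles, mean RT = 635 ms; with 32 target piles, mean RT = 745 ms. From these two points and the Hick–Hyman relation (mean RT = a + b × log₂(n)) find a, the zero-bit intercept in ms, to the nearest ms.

Slope: b = (745 − 635) / (log₂ 32 − log₂ 16) = 110/1.0000 = 110 ms/bit.
Intercept: a = 635 − 110·log₂(16) = 195.000 ms.

195 ms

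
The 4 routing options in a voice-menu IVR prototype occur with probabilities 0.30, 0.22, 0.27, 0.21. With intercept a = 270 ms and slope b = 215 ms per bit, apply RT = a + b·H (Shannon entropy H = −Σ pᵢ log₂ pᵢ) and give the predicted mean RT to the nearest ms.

Entropy contributions −pᵢ log₂ pᵢ: 0.5211, 0.4806, 0.5100, 0.4728; sum H = 1.9845 bits.
RT = a + bH = 270 + 215·1.9845 = 696.67 ms.

697 ms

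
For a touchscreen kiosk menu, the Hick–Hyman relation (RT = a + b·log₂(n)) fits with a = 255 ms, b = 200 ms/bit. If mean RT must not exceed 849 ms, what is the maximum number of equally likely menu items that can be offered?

200·log₂ n ≤ 849 − 255 = 594, giving log₂ n ≤ 2.9700 and n ≤ 7.835. The largest whole number is 7.

7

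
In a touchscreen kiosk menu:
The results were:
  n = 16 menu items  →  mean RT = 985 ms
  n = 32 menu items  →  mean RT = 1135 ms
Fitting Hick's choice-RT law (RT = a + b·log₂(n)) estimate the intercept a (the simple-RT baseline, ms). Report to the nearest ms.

385 ms

Slope: b = (1135 − 985) / (log₂ 32 − log₂ 16) = 150/1.0000 = 150 ms/bit.
Intercept: a = 985 − 150·log₂(16) = 385.000 ms.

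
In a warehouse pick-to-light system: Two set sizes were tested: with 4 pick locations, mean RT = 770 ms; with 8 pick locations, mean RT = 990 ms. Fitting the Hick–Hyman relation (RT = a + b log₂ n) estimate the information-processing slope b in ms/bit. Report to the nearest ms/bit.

b = (RT₂ − RT₁)/(log₂ n₂ − log₂ n₁) = (990 − 770)/(3 − 2) = 220 ms/bit.

220 ms/bit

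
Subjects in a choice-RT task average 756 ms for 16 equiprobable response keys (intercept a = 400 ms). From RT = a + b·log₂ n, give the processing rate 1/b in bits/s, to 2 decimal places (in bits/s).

11.24 bits/s

b = (756 − 400)/log₂ 16 = 356/4 = 89.000 ms per bit = 0.08900 s/bit; the reciprocal is 11.236 bits/s.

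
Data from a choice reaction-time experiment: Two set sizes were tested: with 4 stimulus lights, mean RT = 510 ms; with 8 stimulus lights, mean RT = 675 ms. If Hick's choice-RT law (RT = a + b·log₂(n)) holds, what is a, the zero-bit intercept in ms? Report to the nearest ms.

180 ms

Slope: b = (675 − 510) / (log₂ 8 − log₂ 4) = 165/1.0000 = 165 ms/bit.
a = RT₁ − b·log₂ n₁ = 510 − 165 × 2 = 180.000 ms.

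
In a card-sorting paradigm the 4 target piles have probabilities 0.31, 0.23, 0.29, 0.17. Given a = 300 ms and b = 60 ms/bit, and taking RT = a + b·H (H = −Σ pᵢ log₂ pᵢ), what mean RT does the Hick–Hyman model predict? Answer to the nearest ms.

Entropy contributions −pᵢ log₂ pᵢ: 0.5238, 0.4877, 0.5179, 0.4346; sum H = 1.9640 bits.
RT = a + bH = 300 + 60·1.9640 = 417.84 ms.

418 ms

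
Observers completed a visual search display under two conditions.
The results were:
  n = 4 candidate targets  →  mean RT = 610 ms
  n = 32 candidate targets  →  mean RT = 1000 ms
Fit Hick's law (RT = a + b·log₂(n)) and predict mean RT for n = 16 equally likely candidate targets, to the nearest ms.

RT is linear in log₂ n, so two points fix the line:
  b = (1000 − 610) / (log₂ 32 − log₂ 4) = 390 / (5 − 2) = 130 ms/bit
  a = 610 − 130 × 2 = 350 ms
Then RT(16) = 350 + 130 × log₂ 16 = 350 + 130 × 4 ≈ 870.000 ms.

870 ms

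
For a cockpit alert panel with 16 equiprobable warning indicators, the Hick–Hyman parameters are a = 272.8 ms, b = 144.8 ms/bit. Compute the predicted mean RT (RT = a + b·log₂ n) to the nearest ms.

log₂(16) = 4 bits, so RT = 272.8 + 144.8 × 4 ≈ 852.000 ms.

852 ms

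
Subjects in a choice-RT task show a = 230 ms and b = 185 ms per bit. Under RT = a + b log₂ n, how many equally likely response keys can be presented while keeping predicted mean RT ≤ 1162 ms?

Set 230 + 185·log₂ n ≤ 1162 → log₂ n ≤ (1162 − 230)/185 = 5.0378.
So n ≤ 2^5.0378 = 32.850; the largest integer n is 32.

32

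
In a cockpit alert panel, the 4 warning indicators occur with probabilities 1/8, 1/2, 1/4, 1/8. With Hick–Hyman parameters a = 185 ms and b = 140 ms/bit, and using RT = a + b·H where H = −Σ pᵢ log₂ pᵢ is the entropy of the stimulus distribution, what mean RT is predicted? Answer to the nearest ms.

430 ms

H = −Σ pᵢ log₂ pᵢ = 0.125·3 + 0.5·1 + 0.25·2 + 0.125·3 = 1.750 bits.
RT = 185 + 140 × 1.750 = 430.00 ms.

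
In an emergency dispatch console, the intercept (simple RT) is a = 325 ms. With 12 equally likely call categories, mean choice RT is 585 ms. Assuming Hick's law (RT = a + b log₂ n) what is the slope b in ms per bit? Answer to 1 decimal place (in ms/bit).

72.5 ms/bit

b = (585 − 325) / log₂(12) = 260 / 3.5850 = 72.525 ms/bit.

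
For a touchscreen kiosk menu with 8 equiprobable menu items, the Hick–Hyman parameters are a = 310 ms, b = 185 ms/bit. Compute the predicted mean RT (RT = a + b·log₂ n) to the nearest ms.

865 ms

log₂(8) = 3 bits, so RT = 310 + 185 × 3 ≈ 865.000 ms.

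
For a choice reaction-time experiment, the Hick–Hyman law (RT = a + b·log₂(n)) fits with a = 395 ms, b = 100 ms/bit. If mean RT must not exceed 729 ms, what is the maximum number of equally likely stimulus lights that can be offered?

Information budget: (729 − 395)/100 = 3.3400 bits, so n ≤ 2^3.3400 = 10.126 → at most 10.

10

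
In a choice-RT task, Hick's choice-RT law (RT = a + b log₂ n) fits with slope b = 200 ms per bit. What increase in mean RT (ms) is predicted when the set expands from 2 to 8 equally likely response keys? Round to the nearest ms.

400 ms

Only the slope matters, since a is common to both: ΔRT = b·log₂(n₂/n₁).
log₂(8) − log₂(2) = log₂(8/2) = log₂(4) = 2.
ΔRT = 200 × 2.0000 = 400.000 ms.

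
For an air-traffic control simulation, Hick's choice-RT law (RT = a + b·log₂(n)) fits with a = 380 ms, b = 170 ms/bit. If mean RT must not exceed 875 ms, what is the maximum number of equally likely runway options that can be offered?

Set 380 + 170·log₂ n ≤ 875 → log₂ n ≤ (875 − 380)/170 = 2.9118.
So n ≤ 2^2.9118 = 7.525; the largest integer n is 7.

7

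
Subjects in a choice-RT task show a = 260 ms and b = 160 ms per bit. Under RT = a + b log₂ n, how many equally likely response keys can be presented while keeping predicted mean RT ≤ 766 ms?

8

Information budget: (766 − 260)/160 = 3.1625 bits, so n ≤ 2^3.1625 = 8.954 → at most 8.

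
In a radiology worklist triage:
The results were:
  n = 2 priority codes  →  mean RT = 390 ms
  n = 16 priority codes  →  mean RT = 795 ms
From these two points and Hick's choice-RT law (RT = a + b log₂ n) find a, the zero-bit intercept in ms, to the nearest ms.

b = (RT₂ − RT₁)/(log₂ n₂ − log₂ n₁) = (795 − 390)/(4 − 1) = 135 ms/bit.
Intercept: a = 390 − 135·log₂(2) = 255.000 ms.

255 ms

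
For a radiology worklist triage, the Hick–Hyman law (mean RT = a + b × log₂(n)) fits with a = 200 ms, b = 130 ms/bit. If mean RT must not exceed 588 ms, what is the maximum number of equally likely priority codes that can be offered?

7

130·log₂ n ≤ 588 − 200 = 388, giving log₂ n ≤ 2.9846 and n ≤ 7.915. The largest whole number is 7.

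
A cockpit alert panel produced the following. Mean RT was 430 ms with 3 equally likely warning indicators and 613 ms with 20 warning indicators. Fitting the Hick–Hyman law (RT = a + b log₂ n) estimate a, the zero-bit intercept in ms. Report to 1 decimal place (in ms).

b = (RT₂ − RT₁)/(log₂ n₂ − log₂ n₁) = (613 − 430)/(4.3219 − 1.5850) = 66.862 ms/bit.
a = RT₁ − b·log₂ n₁ = 430 − 66.862 × 1.5850 = 324.026 ms.

324.0 ms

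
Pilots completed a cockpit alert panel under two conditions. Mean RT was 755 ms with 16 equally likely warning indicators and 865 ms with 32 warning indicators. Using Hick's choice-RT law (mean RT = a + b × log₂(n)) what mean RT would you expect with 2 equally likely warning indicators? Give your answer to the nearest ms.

Solve the two-equation system in a and b:
  b = (865 − 755) / (log₂ 32 − log₂ 16) = 110 / (5 − 4) = 110 ms/bit
  a = 755 − 110 × 4 = 315 ms
Then RT(2) = 315 + 110 × log₂ 2 = 315 + 110 × 1 ≈ 425.000 ms.

425 ms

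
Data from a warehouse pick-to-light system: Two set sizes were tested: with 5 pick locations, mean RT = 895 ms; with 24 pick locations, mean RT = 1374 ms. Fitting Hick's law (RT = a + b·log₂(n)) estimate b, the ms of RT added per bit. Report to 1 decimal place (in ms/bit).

211.7 ms/bit

The slope on a log₂ axis is (1374 − 895) / (4.5850 − 2.3219) = 211.663 ms/bit.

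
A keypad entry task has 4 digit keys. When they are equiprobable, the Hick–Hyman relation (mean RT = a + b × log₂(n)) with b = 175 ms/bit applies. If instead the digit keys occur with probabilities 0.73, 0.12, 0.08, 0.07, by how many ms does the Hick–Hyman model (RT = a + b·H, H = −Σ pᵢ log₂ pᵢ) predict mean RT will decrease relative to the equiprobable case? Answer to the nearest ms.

The RT saving is b·ΔH. Equiprobable H₀ = log₂(4) = 2.0000 bits; with the given probabilities H = 1.2586 bits.
b·(H₀ − H) = 175 × (2.0000 − 1.2586) = 129.75 ms.

130 ms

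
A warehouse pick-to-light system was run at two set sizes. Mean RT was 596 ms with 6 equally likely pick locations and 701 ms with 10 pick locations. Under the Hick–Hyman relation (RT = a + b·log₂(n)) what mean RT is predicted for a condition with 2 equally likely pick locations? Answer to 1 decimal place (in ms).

Solve the two-equation system in a and b:
  b = (701 − 596) / (log₂ 10 − log₂ 6) = 105 / (3.3219 − 2.5850) = 142.476 ms/bit
  a = 596 − 142.476 × 2.5850 = 227.705 ms
Then RT(2) = 227.705 + 142.476 × log₂ 2 = 227.705 + 142.476 × 1 ≈ 370.181 ms.

370.2 ms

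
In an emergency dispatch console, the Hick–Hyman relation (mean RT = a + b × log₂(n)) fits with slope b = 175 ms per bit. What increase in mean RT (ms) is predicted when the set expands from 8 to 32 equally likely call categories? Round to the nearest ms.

ΔRT = (a + b log₂ n₂) − (a + b log₂ n₁) = b·(log₂ n₂ − log₂ n₁).
log₂(32) − log₂(8) = log₂(32/8) = log₂(4) = 2.
ΔRT = 175 × 2.0000 = 350.000 ms.

350 ms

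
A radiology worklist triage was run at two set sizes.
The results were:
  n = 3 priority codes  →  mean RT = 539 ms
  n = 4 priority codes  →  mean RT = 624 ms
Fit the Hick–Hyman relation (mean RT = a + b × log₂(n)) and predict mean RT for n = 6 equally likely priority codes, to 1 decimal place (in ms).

With log₂ n on the abscissa the relation is linear; from the two conditions:
  b = (624 − 539) / (log₂ 4 − log₂ 3) = 85 / (2 − 1.5850) = 204.801 ms/bit
  a = 539 − 204.801 × 1.5850 = 214.398 ms
Then RT(6) = 214.398 + 204.801 × log₂ 6 = 214.398 + 204.801 × 2.5850 ≈ 743.801 ms.

743.8 ms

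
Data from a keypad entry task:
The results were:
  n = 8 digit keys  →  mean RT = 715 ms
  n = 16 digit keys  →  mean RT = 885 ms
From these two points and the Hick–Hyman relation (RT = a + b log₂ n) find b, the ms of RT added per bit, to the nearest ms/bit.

170 ms/bit

The slope on a log₂ axis is (885 − 715) / (4 − 3) = 170 ms/bit.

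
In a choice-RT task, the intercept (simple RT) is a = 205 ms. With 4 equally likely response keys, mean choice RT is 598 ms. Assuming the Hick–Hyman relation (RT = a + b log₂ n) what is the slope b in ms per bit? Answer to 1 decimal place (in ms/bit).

196.5 ms/bit

log₂(4) = 2 bits.
b = (RT − a)/log₂ n = (598 − 205) / 2 = 196.500 ms/bit.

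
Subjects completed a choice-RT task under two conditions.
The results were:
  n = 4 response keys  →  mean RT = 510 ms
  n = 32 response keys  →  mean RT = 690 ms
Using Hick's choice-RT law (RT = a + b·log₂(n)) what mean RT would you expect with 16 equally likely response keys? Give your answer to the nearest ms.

With log₂ n on the abscissa the relation is linear; from the two conditions:
  b = (690 − 510) / (log₂ 32 − log₂ 4) = 180 / (5 − 2) = 60 ms/bit
  a = 510 − 60 × 2 = 390 ms
Then RT(16) = 390 + 60 × log₂ 16 = 390 + 60 × 4 ≈ 630.000 ms.

630 ms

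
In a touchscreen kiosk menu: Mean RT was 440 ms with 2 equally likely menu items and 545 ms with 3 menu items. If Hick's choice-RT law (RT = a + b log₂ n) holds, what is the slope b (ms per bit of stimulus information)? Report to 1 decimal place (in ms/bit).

179.5 ms/bit

Slope: b = (545 − 440) / (log₂ 3 − log₂ 2) = 105/0.5850 = 179.499 ms/bit.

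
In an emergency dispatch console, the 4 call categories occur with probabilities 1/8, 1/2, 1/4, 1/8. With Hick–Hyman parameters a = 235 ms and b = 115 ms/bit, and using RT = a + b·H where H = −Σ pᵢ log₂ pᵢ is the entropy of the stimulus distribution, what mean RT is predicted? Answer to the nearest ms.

H = −Σ pᵢ log₂ pᵢ = 0.125·3 + 0.5·1 + 0.25·2 + 0.125·3 = 1.750 bits.
RT = 235 + 115 × 1.750 = 436.25 ms.

436 ms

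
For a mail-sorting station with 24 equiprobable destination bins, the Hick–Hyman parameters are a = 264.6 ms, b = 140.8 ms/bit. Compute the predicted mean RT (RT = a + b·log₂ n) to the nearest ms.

log₂(24) = 4.5850 bits, so RT = 264.6 + 140.8 × 4.5850 ≈ 910.163 ms.

910 ms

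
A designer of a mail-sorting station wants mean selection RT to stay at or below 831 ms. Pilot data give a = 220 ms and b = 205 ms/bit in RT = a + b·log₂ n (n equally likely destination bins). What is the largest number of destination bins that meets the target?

7

Information budget: (831 − 220)/205 = 2.9805 bits, so n ≤ 2^2.9805 = 7.893 → at most 7.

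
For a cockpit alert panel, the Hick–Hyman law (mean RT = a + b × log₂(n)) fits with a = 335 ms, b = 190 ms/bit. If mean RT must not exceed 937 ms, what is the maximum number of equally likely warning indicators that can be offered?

8

Set 335 + 190·log₂ n ≤ 937 → log₂ n ≤ (937 − 335)/190 = 3.1684.
So n ≤ 2^3.1684 = 8.991; the largest integer n is 8.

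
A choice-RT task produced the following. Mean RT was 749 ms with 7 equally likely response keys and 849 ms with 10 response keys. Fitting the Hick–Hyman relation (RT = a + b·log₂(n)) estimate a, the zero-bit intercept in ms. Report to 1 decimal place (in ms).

b = (RT₂ − RT₁)/(log₂ n₂ − log₂ n₁) = (849 − 749)/(3.3219 − 2.8074) = 194.336 ms/bit.
Intercept: a = 749 − 194.336·log₂(7) = 203.430 ms.

203.4 ms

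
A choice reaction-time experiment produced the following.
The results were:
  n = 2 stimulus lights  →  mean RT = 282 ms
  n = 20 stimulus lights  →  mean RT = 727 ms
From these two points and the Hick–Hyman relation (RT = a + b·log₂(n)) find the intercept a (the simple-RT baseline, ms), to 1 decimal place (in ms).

b = (RT₂ − RT₁)/(log₂ n₂ − log₂ n₁) = (727 − 282)/(4.3219 − 1) = 133.958 ms/bit.
Intercept: a = 282 − 133.958·log₂(2) = 148.042 ms.

148.0 ms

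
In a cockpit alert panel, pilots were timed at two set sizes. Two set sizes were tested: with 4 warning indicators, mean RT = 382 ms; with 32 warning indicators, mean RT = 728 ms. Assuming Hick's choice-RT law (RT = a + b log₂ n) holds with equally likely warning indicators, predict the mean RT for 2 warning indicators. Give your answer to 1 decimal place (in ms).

RT is linear in log₂ n, so two points fix the line:
  b = (728 − 382) / (log₂ 32 − log₂ 4) = 346 / (5 − 2) = 115.333 ms/bit
  a = 382 − 115.333 × 2 = 151.333 ms
Then RT(2) = 151.333 + 115.333 × log₂ 2 = 151.333 + 115.333 × 1 ≈ 266.667 ms.

266.7 ms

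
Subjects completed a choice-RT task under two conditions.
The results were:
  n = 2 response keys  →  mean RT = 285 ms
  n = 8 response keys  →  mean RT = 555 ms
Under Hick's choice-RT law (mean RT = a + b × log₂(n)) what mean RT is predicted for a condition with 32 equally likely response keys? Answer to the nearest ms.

825 ms

With log₂ n on the abscissa the relation is linear; from the two conditions:
  b = (555 − 285) / (log₂ 8 − log₂ 2) = 270 / (3 − 1) = 135 ms/bit
  a = 285 − 135 × 1 = 150 ms
Then RT(32) = 150 + 135 × log₂ 32 = 150 + 135 × 5 ≈ 825.000 ms.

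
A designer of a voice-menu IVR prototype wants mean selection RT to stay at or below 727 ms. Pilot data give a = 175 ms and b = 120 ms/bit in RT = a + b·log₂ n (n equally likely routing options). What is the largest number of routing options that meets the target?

Set 175 + 120·log₂ n ≤ 727 → log₂ n ≤ (727 − 175)/120 = 4.6000.
So n ≤ 2^4.6000 = 24.251; the largest integer n is 24.

24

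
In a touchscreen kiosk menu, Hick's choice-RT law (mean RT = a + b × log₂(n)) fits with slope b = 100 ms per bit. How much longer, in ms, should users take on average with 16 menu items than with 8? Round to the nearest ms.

Only the slope matters, since a is common to both: ΔRT = b·log₂(n₂/n₁).
log₂(16) − log₂(8) = log₂(16/8) = log₂(2) = 1.
ΔRT = 100 × 1.0000 = 100.000 ms.

100 ms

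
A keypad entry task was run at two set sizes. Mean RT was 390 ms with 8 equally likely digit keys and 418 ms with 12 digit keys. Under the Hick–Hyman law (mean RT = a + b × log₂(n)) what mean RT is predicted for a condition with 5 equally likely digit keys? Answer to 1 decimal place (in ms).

357.5 ms

RT is linear in log₂ n, so two points fix the line:
  b = (418 − 390) / (log₂ 12 − log₂ 8) = 28 / (3.5850 − 3) = 47.866 ms/bit
  a = 390 − 47.866 × 3 = 246.401 ms
Then RT(5) = 246.401 + 47.866 × log₂ 5 = 246.401 + 47.866 × 2.3219 ≈ 357.543 ms.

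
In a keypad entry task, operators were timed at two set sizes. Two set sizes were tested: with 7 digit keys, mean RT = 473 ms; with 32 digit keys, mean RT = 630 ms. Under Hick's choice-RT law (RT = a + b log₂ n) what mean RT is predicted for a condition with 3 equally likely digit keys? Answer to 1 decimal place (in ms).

With log₂ n on the abscissa the relation is linear; from the two conditions:
  b = (630 − 473) / (log₂ 32 − log₂ 7) = 157 / (5 − 2.8074) = 71.603 ms/bit
  a = 473 − 71.603 × 2.8074 = 271.985 ms
Then RT(3) = 271.985 + 71.603 × log₂ 3 = 271.985 + 71.603 × 1.5850 ≈ 385.473 ms.

385.5 ms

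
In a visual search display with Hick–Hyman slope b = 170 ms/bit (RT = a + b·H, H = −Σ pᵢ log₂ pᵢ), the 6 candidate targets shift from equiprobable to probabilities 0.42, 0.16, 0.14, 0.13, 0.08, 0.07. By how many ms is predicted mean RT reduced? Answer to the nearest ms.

50 ms

Equiprobable entropy H₀ = log₂ 6 = 2.5850 bits.
Skewed entropy H = −Σ pᵢ log₂ pᵢ = 2.2885 bits.
ΔRT = b·(H₀ − H) = 170 × 0.2965 = 50.40 ms.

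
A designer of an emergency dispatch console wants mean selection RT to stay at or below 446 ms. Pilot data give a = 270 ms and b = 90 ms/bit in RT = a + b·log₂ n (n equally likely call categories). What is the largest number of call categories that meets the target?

90·log₂ n ≤ 446 − 270 = 176, giving log₂ n ≤ 1.9556 and n ≤ 3.879. The largest whole number is 3.

3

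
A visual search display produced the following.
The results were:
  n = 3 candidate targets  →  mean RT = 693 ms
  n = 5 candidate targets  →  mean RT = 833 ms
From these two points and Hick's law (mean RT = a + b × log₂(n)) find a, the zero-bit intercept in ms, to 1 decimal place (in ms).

391.9 ms

Slope: b = (833 − 693) / (log₂ 5 − log₂ 3) = 140/0.7370 = 189.968 ms/bit.
Intercept: a = 693 − 189.968·log₂(3) = 391.908 ms.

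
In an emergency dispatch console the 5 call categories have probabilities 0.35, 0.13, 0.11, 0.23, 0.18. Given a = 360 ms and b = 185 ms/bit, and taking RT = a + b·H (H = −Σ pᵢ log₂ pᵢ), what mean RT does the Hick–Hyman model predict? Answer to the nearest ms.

H = 0.35·log₂(1/0.35) + 0.13·log₂(1/0.13) + 0.11·log₂(1/0.11) + 0.23·log₂(1/0.23) + 0.18·log₂(1/0.18) = 2.1960 bits.
RT = 360 + 185 × 2.1960 = 766.26 ms.

766 ms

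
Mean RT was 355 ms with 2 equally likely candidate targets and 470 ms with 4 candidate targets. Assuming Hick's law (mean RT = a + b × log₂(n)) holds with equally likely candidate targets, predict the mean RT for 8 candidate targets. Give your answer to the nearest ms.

With log₂ n on the abscissa the relation is linear; from the two conditions:
  b = (470 − 355) / (log₂ 4 − log₂ 2) = 115 / (2 − 1) = 115 ms/bit
  a = 355 − 115 × 1 = 240 ms
Then RT(8) = 240 + 115 × log₂ 8 = 240 + 115 × 3 ≈ 585.000 ms.

585 ms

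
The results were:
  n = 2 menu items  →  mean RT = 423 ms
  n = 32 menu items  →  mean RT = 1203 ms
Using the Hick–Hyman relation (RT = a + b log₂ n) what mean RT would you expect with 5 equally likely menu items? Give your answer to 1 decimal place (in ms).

680.8 ms

RT is linear in log₂ n, so two points fix the line:
  b = (1203 − 423) / (log₂ 32 − log₂ 2) = 780 / (5 − 1) = 195.000 ms/bit
  a = 423 − 195.000 × 1 = 228.000 ms
Then RT(5) = 228.000 + 195.000 × log₂ 5 = 228.000 + 195.000 × 2.3219 ≈ 680.776 ms.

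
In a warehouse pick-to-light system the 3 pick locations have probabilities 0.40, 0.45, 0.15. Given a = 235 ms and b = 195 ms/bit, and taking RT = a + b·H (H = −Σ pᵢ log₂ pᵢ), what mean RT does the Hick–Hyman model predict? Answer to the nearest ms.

519 ms

H = 0.40·log₂(1/0.40) + 0.45·log₂(1/0.45) + 0.15·log₂(1/0.15) = 1.4577 bits.
RT = 235 + 195 × 1.4577 = 519.25 ms.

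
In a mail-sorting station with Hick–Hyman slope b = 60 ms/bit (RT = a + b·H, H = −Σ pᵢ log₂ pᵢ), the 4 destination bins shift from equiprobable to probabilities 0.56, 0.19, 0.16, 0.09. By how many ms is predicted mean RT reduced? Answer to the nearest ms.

20 ms

The RT saving is b·ΔH. Equiprobable H₀ = log₂(4) = 2.0000 bits; with the given probabilities H = 1.6593 bits.
b·(H₀ − H) = 60 × (2.0000 − 1.6593) = 20.44 ms.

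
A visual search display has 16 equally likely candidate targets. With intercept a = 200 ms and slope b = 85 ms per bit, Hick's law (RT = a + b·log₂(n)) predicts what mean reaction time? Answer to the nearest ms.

log₂(16) = 4 bits, so RT = 200 + 85 × 4 ≈ 540.000 ms.

540 ms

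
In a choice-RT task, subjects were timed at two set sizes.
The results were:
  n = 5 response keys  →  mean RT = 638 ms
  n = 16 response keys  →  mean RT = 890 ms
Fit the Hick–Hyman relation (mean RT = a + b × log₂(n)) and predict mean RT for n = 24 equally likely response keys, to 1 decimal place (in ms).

977.8 ms

Solve the two-equation system in a and b:
  b = (890 − 638) / (log₂ 16 − log₂ 5) = 252 / (4 − 2.3219) = 150.172 ms/bit
  a = 638 − 150.172 × 2.3219 = 289.311 ms
Then RT(24) = 289.311 + 150.172 × log₂ 24 = 289.311 + 150.172 × 4.5850 ≈ 977.845 ms.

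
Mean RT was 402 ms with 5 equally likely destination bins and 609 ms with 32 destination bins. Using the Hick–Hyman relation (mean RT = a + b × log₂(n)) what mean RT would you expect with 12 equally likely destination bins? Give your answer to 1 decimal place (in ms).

Solve the two-equation system in a and b:
  b = (609 − 402) / (log₂ 32 − log₂ 5) = 207 / (5 − 2.3219) = 77.294 ms/bit
  a = 402 − 77.294 × 2.3219 = 222.528 ms
Then RT(12) = 222.528 + 77.294 × log₂ 12 = 222.528 + 77.294 × 3.5850 ≈ 499.626 ms.

499.6 ms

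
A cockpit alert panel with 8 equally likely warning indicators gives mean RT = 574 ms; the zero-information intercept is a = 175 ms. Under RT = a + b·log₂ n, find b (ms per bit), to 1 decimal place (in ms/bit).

b = (574 − 175) / log₂(8) = 399 / 3 = 133.000 ms/bit.

133.0 ms/bit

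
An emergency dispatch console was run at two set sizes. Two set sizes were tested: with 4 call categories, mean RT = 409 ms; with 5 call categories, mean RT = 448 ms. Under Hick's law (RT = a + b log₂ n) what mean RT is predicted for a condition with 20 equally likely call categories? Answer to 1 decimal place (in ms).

690.3 ms

Fit slope and intercept:
  b = (448 − 409) / (log₂ 5 − log₂ 4) = 39 / (2.3219 − 2) = 121.145 ms/bit
  a = 409 − 121.145 × 2 = 166.710 ms
Then RT(20) = 166.710 + 121.145 × log₂ 20 = 166.710 + 121.145 × 4.3219 ≈ 690.290 ms.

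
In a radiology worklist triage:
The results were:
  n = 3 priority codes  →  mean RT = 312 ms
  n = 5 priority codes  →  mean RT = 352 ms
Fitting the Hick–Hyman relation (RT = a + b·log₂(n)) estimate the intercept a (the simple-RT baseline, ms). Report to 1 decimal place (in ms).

226.0 ms

The slope on a log₂ axis is (352 − 312) / (2.3219 − 1.5850) = 54.277 ms/bit.
a = RT₁ − b·log₂ n₁ = 312 − 54.277 × 1.5850 = 225.974 ms.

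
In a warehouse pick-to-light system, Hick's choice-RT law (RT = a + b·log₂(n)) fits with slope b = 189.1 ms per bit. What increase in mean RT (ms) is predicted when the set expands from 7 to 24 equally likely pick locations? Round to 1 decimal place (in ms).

Only the slope matters, since a is common to both: ΔRT = b·log₂(n₂/n₁).
log₂(24) − log₂(7) = 4.5850 − 2.8074 = 1.7776.
ΔRT = 189.1 × 1.7776 = 336.146 ms.

336.1 ms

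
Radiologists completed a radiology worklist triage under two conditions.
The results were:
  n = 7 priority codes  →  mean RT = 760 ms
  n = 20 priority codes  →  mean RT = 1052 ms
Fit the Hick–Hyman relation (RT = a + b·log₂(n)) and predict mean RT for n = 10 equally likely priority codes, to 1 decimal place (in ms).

859.2 ms

RT is linear in log₂ n, so two points fix the line:
  b = (1052 − 760) / (log₂ 20 − log₂ 7) = 292 / (4.3219 − 2.8074) = 192.794 ms/bit
  a = 760 − 192.794 × 2.8074 = 218.760 ms
Then RT(10) = 218.760 + 192.794 × log₂ 10 = 218.760 + 192.794 × 3.3219 ≈ 859.206 ms.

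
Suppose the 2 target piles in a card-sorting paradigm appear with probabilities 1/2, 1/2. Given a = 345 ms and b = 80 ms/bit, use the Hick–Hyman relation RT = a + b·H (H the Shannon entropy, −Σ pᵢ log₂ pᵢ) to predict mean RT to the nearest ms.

H = −Σ pᵢ log₂ pᵢ = 0.5·1 + 0.5·1 = 1.000 bits.
RT = 345 + 80 × 1.000 = 425.00 ms.

425 ms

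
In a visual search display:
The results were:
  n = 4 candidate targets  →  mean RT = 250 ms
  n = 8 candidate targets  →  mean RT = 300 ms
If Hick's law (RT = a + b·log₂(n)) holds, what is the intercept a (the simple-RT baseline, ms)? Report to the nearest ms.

Slope: b = (300 − 250) / (log₂ 8 − log₂ 4) = 50/1.0000 = 50 ms/bit.
Intercept: a = 250 − 50·log₂(4) = 150.000 ms.

150 ms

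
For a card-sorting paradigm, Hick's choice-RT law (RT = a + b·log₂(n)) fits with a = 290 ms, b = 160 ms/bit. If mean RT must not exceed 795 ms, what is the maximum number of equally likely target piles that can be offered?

8

Information budget: (795 − 290)/160 = 3.1562 bits, so n ≤ 2^3.1562 = 8.915 → at most 8.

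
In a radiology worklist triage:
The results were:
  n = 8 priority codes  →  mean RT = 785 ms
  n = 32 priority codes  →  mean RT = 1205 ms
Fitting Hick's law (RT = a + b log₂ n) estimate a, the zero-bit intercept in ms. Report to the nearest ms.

The slope on a log₂ axis is (1205 − 785) / (5 − 3) = 210 ms/bit.
Intercept: a = 785 − 210·log₂(8) = 155.000 ms.

155 ms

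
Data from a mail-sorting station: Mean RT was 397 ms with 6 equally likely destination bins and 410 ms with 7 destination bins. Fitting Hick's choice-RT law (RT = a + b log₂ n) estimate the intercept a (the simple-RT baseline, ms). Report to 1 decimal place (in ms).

Slope: b = (410 − 397) / (log₂ 7 − log₂ 6) = 13/0.2224 = 58.455 ms/bit.
Intercept: a = 397 − 58.455·log₂(6) = 245.895 ms.

245.9 ms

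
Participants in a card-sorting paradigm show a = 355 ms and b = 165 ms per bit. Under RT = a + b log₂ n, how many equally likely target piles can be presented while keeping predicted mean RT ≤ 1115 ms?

Information budget: (1115 − 355)/165 = 4.6061 bits, so n ≤ 2^4.6061 = 24.354 → at most 24.

24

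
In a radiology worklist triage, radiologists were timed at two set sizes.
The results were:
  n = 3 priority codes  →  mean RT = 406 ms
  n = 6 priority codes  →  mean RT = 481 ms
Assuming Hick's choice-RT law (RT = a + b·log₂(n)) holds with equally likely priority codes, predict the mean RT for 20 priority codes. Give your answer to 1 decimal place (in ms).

Fit slope and intercept:
  b = (481 − 406) / (log₂ 6 − log₂ 3) = 75 / (2.5850 − 1.5850) = 75.000 ms/bit
  a = 406 − 75.000 × 1.5850 = 287.128 ms
Then RT(20) = 287.128 + 75.000 × log₂ 20 = 287.128 + 75.000 × 4.3219 ≈ 611.272 ms.

611.3 ms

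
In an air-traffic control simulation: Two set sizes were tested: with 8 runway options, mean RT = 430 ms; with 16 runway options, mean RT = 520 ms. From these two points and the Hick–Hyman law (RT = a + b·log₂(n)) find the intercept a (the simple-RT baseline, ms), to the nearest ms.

Slope: b = (520 − 430) / (log₂ 16 − log₂ 8) = 90/1.0000 = 90 ms/bit.
Intercept: a = 430 − 90·log₂(8) = 160.000 ms.

160 ms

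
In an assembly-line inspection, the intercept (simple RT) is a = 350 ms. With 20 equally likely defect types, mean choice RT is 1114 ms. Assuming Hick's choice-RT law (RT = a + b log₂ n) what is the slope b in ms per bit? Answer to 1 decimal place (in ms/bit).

176.8 ms/bit

20 alternatives carry log₂ 20 = 4.3219 bits; the choice cost is 1114 − 350 = 764 ms, so b = 764/4.3219 = 176.773 ms/bit.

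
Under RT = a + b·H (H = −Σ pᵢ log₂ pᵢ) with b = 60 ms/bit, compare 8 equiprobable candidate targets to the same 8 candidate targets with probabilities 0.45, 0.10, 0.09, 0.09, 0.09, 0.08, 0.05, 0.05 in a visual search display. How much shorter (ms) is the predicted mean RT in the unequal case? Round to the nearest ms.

The RT saving is b·ΔH. Equiprobable H₀ = log₂(8) = 3.0000 bits; with the given probabilities H = 2.5123 bits.
b·(H₀ − H) = 60 × (3.0000 − 2.5123) = 29.26 ms.

29 ms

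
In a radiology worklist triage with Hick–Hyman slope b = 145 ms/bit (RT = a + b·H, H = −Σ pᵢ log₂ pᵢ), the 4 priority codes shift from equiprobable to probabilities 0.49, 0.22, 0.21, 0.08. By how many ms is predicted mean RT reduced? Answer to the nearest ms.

36 ms

The RT saving is b·ΔH. Equiprobable H₀ = log₂(4) = 2.0000 bits; with the given probabilities H = 1.7492 bits.
b·(H₀ − H) = 145 × (2.0000 − 1.7492) = 36.37 ms.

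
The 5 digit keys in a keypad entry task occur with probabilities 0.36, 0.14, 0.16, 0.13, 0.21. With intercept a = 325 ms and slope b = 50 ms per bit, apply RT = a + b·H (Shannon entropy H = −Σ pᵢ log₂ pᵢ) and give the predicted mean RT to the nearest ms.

435 ms

Entropy contributions −pᵢ log₂ pᵢ: 0.5306, 0.3971, 0.4230, 0.3826, 0.4728; sum H = 2.2062 bits.
RT = a + bH = 325 + 50·2.2062 = 435.31 ms.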